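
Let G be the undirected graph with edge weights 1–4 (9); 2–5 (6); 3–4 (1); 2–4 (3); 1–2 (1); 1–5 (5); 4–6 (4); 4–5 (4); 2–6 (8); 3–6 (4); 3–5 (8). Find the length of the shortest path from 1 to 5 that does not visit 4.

5

Paths from 1 to 5 avoiding 4:
1 -> 2 -> 5: 1 + 6 = 7
1 -> 2 -> 6 -> 3 -> 5: 1 + 8 + 4 + 8 = 21
1 -> 5: 5
The minimum is 5.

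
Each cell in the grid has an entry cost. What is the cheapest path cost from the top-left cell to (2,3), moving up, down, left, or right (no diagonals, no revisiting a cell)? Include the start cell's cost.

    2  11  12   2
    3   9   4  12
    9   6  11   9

Take [0,0]→[1,0]→[1,1]→[1,2]→[2,2]→[2,3] for a total of 2 + 3 + 9 + 4 + 11 + 9 = 38.

38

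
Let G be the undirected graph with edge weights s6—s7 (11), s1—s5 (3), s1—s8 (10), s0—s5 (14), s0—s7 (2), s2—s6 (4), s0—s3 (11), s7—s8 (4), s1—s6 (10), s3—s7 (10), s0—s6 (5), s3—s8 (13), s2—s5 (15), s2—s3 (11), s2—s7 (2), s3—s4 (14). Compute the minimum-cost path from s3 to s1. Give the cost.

23

A few of the s3→s1 routes:
s3 -> s7 -> s8 -> s1: 10 + 4 + 10 = 24
s3 -> s8 -> s1: 13 + 10 = 23
s3 -> s2 -> s6 -> s1: 11 + 4 + 10 = 25
The minimum is 23.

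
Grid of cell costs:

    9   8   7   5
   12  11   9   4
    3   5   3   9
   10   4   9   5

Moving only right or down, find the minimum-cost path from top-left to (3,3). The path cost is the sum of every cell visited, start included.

46

One optimal route is [0,0] -> [1,0] -> [2,0] -> [2,1] -> [2,2] -> [2,3] -> [3,3].
Its cost is 9 + 12 + 3 + 5 + 3 + 9 + 5 = 46.
(Top row then right column would cost 47.)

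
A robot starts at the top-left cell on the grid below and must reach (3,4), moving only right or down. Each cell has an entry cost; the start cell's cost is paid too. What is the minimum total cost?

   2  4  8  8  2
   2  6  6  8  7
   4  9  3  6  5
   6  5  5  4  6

34

One optimal route is (0,0) (1,0) (1,1) (1,2) (2,2) (3,2) (3,3) (3,4).
Its cost is 2 + 2 + 6 + 6 + 3 + 5 + 4 + 6 = 34.
For comparison, the top-then-right route costs 42.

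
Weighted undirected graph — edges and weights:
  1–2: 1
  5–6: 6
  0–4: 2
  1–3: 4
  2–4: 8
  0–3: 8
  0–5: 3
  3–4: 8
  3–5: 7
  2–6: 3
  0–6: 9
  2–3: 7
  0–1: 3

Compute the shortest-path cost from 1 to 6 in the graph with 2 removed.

12

Some routes from 1 to 6 avoiding 2:
1→0→6: 3 + 9 = 12
1→0→5→6: 3 + 3 + 6 = 12
1→3→5→6: 4 + 7 + 6 = 17
The minimum is 12.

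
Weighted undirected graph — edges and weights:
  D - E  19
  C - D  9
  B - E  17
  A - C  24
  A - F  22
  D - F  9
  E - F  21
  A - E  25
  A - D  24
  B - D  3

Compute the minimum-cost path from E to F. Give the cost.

21

Comparing a few candidate routes:
E → F: 21
E → D → F: 19 + 9 = 28
E → B → D → F: 17 + 3 + 9 = 29
E → A → F: 25 + 22 = 47
Best route has total 21.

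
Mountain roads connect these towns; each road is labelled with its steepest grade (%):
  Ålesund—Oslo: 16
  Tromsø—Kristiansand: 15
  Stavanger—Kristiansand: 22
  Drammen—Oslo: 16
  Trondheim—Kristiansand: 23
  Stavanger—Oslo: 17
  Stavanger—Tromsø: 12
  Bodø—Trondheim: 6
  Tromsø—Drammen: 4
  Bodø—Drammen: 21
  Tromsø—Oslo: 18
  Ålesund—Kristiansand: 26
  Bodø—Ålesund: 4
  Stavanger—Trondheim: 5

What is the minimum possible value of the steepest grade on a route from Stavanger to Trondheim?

5

Some routes from Stavanger to Trondheim:
Stavanger-Trondheim: max(5) = 5
Stavanger-Oslo-Ålesund-Bodø-Trondheim: max(17, 16, 4, 6) = 17
Stavanger-Tromsø-Drammen-Oslo-Ålesund-Bodø-Trondheim: max(12, 4, 16, 16, 4, 6) = 16
The minimum achievable maximum is 5%.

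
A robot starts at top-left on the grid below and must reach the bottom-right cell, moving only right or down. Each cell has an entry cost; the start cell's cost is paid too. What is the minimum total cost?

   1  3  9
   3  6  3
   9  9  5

18

Take (0,0)→(0,1)→(1,1)→(1,2)→(2,2) for a total of 1 + 3 + 6 + 3 + 5 = 18.
(Top row then right column would cost 21.)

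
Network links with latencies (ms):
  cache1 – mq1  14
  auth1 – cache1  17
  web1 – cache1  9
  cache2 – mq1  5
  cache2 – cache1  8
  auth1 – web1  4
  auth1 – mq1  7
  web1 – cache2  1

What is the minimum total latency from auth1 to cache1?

13

A few of the auth1→cache1 routes:
auth1-web1-cache2-cache1: 4 + 1 + 8 = 13
auth1-web1-cache1: 4 + 9 = 13
auth1-cache1: 17
Shortest: 13 ms.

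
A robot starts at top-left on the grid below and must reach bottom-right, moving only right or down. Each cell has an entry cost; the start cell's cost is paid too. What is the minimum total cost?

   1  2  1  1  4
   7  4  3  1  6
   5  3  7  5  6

17

Take (0,0) → (0,1) → (0,2) → (0,3) → (1,3) → (2,3) → (2,4) for a total of 1 + 2 + 1 + 1 + 1 + 5 + 6 = 17.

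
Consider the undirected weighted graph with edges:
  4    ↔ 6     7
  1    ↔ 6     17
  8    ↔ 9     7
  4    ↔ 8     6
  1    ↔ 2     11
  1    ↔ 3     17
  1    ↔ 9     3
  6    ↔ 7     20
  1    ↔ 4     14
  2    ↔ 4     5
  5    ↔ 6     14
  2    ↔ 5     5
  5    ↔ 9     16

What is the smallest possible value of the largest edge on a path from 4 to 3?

17

A few of the 4→3 routes:
4→6→5→2→1→3: max(7, 14, 5, 11, 17) = 17
4→2→1→3: max(5, 11, 17) = 17
4→2→5→6→1→3: max(5, 5, 14, 17, 17) = 17
4→6→5→9→1→3: max(7, 14, 16, 3, 17) = 17
4→2→5→9→1→3: max(5, 5, 16, 3, 17) = 17
4→6→1→3: max(7, 17, 17) = 17
Best route has worst link 17.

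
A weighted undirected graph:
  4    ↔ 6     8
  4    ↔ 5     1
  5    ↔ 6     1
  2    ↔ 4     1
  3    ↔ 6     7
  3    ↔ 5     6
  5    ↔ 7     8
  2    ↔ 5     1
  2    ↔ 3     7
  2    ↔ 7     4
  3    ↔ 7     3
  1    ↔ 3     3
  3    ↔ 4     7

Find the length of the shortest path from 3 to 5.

6

Comparing a few candidate routes:
3 → 4 → 5: 7 + 1 = 8
3 → 5: 6
3 → 2 → 5: 7 + 1 = 8
3 → 6 → 5: 7 + 1 = 8
Shortest: 6.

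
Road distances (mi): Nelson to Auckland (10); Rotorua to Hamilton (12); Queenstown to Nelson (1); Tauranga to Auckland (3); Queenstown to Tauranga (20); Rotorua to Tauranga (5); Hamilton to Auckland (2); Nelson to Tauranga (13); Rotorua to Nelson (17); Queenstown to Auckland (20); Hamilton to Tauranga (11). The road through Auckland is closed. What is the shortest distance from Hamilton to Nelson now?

Some routes from Hamilton to Nelson avoiding Auckland:
Hamilton -> Tauranga -> Rotorua -> Nelson: 11 + 5 + 17 = 33
Hamilton -> Rotorua -> Nelson: 12 + 17 = 29
Hamilton -> Tauranga -> Queenstown -> Nelson: 11 + 20 + 1 = 32
Hamilton -> Rotorua -> Tauranga -> Nelson: 12 + 5 + 13 = 30
Hamilton -> Tauranga -> Nelson: 11 + 13 = 24
The minimum is 24 mi.

24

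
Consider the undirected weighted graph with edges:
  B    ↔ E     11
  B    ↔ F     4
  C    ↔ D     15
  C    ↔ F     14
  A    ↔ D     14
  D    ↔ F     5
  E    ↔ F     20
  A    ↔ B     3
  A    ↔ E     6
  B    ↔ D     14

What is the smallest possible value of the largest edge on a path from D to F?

Comparing a few candidate routes:
D -> F: max(5) = 5
D -> B -> F: max(14, 4) = 14
D -> A -> E -> B -> F: max(14, 6, 11, 4) = 14
D -> A -> B -> F: max(14, 3, 4) = 14
The minimum achievable maximum is 5.

5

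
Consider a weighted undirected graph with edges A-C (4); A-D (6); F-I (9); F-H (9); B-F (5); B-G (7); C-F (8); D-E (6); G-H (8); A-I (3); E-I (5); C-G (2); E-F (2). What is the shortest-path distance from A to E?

8

Some routes from A to E:
A → I → F → E: 3 + 9 + 2 = 14
A → C → G → B → F → E: 4 + 2 + 7 + 5 + 2 = 20
A → D → E: 6 + 6 = 12
A → I → E: 3 + 5 = 8
A → C → F → E: 4 + 8 + 2 = 14
Best route has total 8.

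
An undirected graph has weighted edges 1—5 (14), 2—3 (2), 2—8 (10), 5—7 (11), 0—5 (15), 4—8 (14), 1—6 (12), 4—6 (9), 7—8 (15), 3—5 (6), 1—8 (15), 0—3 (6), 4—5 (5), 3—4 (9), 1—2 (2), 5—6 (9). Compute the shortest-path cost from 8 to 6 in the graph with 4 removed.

24

Some routes from 8 to 6 avoiding 4:
8 - 7 - 5 - 6: 15 + 11 + 9 = 35
8 - 1 - 6: 15 + 12 = 27
8 - 1 - 2 - 3 - 5 - 6: 15 + 2 + 2 + 6 + 9 = 34
8 - 2 - 3 - 5 - 6: 10 + 2 + 6 + 9 = 27
8 - 2 - 1 - 6: 10 + 2 + 12 = 24
8 - 2 - 1 - 5 - 6: 10 + 2 + 14 + 9 = 35
Shortest: 24.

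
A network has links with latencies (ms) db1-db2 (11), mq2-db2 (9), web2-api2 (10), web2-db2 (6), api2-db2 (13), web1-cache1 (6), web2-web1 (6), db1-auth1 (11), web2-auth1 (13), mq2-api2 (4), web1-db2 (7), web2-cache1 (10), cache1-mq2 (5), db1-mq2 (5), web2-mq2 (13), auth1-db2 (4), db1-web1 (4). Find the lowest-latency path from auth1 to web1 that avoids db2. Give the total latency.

15

Checking several routes:
auth1 → db1 → web1: 11 + 4 = 15
auth1 → web2 → cache1 → web1: 13 + 10 + 6 = 29
auth1 → db1 → mq2 → cache1 → web1: 11 + 5 + 5 + 6 = 27
auth1 → web2 → web1: 13 + 6 = 19
The minimum is 15 ms.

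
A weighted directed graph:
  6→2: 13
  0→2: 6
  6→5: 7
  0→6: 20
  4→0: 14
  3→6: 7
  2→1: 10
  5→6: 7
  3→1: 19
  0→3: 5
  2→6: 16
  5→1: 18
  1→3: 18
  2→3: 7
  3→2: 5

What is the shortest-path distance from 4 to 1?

Comparing a few candidate routes:
4 → 0 → 3 → 1: 14 + 5 + 19 = 38
4 → 0 → 2 → 1: 14 + 6 + 10 = 30
4 → 0 → 3 → 6 → 2 → 1: 14 + 5 + 7 + 13 + 10 = 49
4 → 0 → 3 → 2 → 1: 14 + 5 + 5 + 10 = 34
4 → 0 → 3 → 6 → 5 → 1: 14 + 5 + 7 + 7 + 18 = 51
4 → 0 → 2 → 3 → 1: 14 + 6 + 7 + 19 = 46
Shortest: 30.

30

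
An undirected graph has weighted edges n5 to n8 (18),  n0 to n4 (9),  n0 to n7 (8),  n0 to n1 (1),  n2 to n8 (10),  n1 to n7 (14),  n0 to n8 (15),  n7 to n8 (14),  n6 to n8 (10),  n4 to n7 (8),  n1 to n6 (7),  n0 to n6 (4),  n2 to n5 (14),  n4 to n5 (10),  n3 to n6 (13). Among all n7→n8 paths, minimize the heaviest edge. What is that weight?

10

Some routes from n7 to n8:
n7 - n4 - n0 - n1 - n6 - n8: max(8, 9, 1, 7, 10) = 10
n7 - n0 - n1 - n6 - n8: max(8, 1, 7, 10) = 10
n7 - n4 - n0 - n6 - n8: max(8, 9, 4, 10) = 10
Smallest bottleneck: 10.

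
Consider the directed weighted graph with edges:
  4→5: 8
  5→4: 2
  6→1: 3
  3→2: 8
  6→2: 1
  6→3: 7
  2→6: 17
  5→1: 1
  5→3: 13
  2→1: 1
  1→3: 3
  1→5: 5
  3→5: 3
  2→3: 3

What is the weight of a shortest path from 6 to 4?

9

Some routes from 6 to 4:
6 - 1 - 5 - 4: 3 + 5 + 2 = 10
6 - 2 - 3 - 5 - 4: 1 + 3 + 3 + 2 = 9
6 - 2 - 1 - 5 - 4: 1 + 1 + 5 + 2 = 9
6 - 2 - 1 - 3 - 5 - 4: 1 + 1 + 3 + 3 + 2 = 10
Best route has total 9.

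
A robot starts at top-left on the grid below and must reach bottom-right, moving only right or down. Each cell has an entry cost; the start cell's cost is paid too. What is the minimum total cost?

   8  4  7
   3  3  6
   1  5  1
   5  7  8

Best path: (0,0) (1,0) (2,0) (2,1) (2,2) (3,2)
Cost: 8 + 3 + 1 + 5 + 1 + 8 = 26

26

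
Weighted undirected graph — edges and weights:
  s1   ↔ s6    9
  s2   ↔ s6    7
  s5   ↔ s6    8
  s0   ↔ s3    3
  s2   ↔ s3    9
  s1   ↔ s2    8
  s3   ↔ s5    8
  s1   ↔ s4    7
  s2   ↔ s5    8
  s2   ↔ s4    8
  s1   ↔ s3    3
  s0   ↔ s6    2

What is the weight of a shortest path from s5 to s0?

10

Checking several routes:
s5 -> s2 -> s6 -> s0: 8 + 7 + 2 = 17
s5 -> s6 -> s0: 8 + 2 = 10
s5 -> s3 -> s0: 8 + 3 = 11
s5 -> s2 -> s3 -> s0: 8 + 9 + 3 = 20
s5 -> s2 -> s1 -> s3 -> s0: 8 + 8 + 3 + 3 = 22
Shortest: 10.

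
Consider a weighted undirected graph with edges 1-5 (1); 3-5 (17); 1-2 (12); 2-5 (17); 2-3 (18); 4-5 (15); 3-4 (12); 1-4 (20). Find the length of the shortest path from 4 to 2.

28

Some routes from 4 to 2:
4-1-2: 20 + 12 = 32
4-3-2: 12 + 18 = 30
4-5-2: 15 + 17 = 32
4-5-1-2: 15 + 1 + 12 = 28
4-1-5-2: 20 + 1 + 17 = 38
Best route has total 28.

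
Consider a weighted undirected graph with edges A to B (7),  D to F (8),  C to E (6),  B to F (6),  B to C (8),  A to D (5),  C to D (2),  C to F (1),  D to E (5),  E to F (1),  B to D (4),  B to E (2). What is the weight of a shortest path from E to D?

4

A few of the E→D routes:
E→B→D: 2 + 4 = 6
E→C→D: 6 + 2 = 8
E→F→C→D: 1 + 1 + 2 = 4
E→D: 5
Best route has total 4.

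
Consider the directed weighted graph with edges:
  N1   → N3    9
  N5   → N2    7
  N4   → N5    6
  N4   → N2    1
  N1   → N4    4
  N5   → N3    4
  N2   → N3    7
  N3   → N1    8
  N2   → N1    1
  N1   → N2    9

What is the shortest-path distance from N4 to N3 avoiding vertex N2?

Routes from N4 to N3 avoiding N2:
N4 -> N5 -> N3: 6 + 4 = 10
Best route has total 10.

10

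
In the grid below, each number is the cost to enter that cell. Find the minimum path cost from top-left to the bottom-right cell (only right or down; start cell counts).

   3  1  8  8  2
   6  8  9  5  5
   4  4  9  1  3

Best path: r0c0 r0c1 r0c2 r0c3 r1c3 r2c3 r2c4
Cost: 3 + 1 + 8 + 8 + 5 + 1 + 3 = 29
For comparison, the top-then-right route costs 30.

29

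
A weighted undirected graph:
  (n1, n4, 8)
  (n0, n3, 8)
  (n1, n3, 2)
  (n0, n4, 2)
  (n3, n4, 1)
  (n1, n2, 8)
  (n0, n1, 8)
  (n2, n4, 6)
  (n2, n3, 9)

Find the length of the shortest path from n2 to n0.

8

A few of the n2→n0 routes:
n2-n3-n4-n0: 9 + 1 + 2 = 12
n2-n4-n0: 6 + 2 = 8
n2-n1-n3-n4-n0: 8 + 2 + 1 + 2 = 13
n2-n4-n3-n0: 6 + 1 + 8 = 15
Best route has total 8.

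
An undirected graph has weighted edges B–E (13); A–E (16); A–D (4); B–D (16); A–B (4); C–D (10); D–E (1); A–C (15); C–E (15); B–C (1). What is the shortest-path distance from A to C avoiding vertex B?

14

Checking several routes:
A→D→E→C: 4 + 1 + 15 = 20
A→C: 15
A→D→C: 4 + 10 = 14
Shortest: 14.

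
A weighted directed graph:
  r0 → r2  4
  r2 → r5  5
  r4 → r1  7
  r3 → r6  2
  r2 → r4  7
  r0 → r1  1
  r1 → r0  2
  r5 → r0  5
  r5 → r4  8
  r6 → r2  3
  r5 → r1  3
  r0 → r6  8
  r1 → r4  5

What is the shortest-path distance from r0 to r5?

9

Paths from r0 to r5:
r0-r2-r5: 4 + 5 = 9
r0-r6-r2-r5: 8 + 3 + 5 = 16
Shortest: 9.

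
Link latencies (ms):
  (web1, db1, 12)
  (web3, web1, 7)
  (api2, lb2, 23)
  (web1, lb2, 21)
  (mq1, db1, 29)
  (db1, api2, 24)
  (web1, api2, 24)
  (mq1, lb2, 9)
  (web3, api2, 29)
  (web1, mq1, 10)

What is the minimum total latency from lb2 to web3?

Some routes from lb2 to web3:
lb2-mq1-web1-web3: 9 + 10 + 7 = 26
lb2-mq1-db1-web1-web3: 9 + 29 + 12 + 7 = 57
lb2-web1-web3: 21 + 7 = 28
lb2-api2-db1-web1-web3: 23 + 24 + 12 + 7 = 66
lb2-api2-web3: 23 + 29 = 52
lb2-api2-web1-web3: 23 + 24 + 7 = 54
Best route has total 26 ms.

26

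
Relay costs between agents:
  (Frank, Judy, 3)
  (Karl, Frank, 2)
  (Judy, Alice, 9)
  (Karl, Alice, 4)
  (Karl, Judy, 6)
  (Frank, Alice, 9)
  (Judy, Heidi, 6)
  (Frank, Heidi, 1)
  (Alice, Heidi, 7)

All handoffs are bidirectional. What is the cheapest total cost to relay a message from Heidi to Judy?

Some routes from Heidi to Judy:
Heidi-Alice-Judy: 7 + 9 = 16
Heidi-Judy: 6
Heidi-Frank-Judy: 1 + 3 = 4
Heidi-Frank-Karl-Judy: 1 + 2 + 6 = 9
Heidi-Alice-Karl-Frank-Judy: 7 + 4 + 2 + 3 = 16
Heidi-Frank-Karl-Alice-Judy: 1 + 2 + 4 + 9 = 16
The minimum is 4.

4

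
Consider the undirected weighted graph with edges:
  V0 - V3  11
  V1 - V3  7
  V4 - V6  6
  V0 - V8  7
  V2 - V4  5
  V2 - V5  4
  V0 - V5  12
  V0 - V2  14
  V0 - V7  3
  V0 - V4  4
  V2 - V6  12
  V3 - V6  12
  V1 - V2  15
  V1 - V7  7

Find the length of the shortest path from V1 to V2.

Comparing a few candidate routes:
V1→V7→V0→V2: 7 + 3 + 14 = 24
V1→V7→V0→V4→V2: 7 + 3 + 4 + 5 = 19
V1→V2: 15
Best route has total 15.

15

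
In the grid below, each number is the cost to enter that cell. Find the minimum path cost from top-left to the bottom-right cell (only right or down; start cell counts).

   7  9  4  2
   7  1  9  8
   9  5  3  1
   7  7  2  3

Take r0c0 r1c0 r1c1 r2c1 r2c2 r2c3 r3c3 for a total of 7 + 7 + 1 + 5 + 3 + 1 + 3 = 27.
For comparison, the top-then-right route costs 34.

27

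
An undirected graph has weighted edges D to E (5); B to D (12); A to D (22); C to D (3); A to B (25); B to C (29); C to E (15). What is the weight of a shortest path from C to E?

Routes from C to E:
C -> B -> A -> D -> E: 29 + 25 + 22 + 5 = 81
C -> E: 15
C -> D -> E: 3 + 5 = 8
C -> B -> D -> E: 29 + 12 + 5 = 46
Best route has total 8.

8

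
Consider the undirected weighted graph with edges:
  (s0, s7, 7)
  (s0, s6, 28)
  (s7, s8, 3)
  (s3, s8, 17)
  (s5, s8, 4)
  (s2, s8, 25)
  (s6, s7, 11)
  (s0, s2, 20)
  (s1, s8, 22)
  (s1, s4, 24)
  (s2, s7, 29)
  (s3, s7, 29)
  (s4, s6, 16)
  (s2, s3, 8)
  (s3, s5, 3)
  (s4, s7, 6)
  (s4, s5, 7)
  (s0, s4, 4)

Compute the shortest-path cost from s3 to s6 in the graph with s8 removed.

26

Checking several routes:
s3→s5→s4→s0→s7→s6: 3 + 7 + 4 + 7 + 11 = 32
s3→s5→s4→s7→s6: 3 + 7 + 6 + 11 = 27
s3→s5→s4→s6: 3 + 7 + 16 = 26
s3→s7→s6: 29 + 11 = 40
Shortest: 26.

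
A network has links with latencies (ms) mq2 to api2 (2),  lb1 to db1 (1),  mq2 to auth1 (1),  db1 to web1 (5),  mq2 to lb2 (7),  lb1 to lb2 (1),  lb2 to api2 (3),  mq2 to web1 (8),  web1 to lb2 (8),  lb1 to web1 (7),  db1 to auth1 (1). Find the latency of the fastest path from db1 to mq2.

2

Comparing a few candidate routes:
db1-web1-mq2: 5 + 8 = 13
db1-lb1-lb2-mq2: 1 + 1 + 7 = 9
db1-auth1-mq2: 1 + 1 = 2
db1-lb1-lb2-api2-mq2: 1 + 1 + 3 + 2 = 7
Shortest: 2 ms.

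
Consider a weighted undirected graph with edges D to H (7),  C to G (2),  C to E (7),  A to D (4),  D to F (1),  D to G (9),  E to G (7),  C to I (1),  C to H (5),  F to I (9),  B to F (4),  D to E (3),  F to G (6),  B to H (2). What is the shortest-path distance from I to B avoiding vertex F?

Some routes from I to B avoiding F:
I - C - E - D - H - B: 1 + 7 + 3 + 7 + 2 = 20
I - C - G - D - H - B: 1 + 2 + 9 + 7 + 2 = 21
I - C - H - B: 1 + 5 + 2 = 8
Shortest: 8.

8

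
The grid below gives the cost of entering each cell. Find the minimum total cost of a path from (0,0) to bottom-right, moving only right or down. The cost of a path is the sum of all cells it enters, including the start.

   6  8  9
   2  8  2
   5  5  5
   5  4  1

23

Cheapest: (0,0) -> (1,0) -> (2,0) -> (2,1) -> (3,1) -> (3,2)
  6 + 2 + 5 + 5 + 4 + 1 = 23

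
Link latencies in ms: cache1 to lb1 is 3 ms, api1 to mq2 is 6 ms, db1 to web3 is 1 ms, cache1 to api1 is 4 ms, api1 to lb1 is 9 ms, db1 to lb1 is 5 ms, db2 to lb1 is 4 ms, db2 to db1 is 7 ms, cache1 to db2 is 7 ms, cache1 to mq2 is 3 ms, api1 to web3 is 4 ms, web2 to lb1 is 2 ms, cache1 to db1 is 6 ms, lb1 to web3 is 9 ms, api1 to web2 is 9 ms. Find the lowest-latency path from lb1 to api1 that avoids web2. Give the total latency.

7

Checking several routes:
lb1-api1: 9
lb1-db1-web3-api1: 5 + 1 + 4 = 10
lb1-cache1-api1: 3 + 4 = 7
Best route has total 7 ms.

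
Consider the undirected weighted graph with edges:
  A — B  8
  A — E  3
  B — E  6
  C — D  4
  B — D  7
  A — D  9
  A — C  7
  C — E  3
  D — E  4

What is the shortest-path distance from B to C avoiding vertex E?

Paths from B to C avoiding E:
B→D→C: 7 + 4 = 11
B→A→C: 8 + 7 = 15
B→D→A→C: 7 + 9 + 7 = 23
B→A→D→C: 8 + 9 + 4 = 21
Shortest: 11.

11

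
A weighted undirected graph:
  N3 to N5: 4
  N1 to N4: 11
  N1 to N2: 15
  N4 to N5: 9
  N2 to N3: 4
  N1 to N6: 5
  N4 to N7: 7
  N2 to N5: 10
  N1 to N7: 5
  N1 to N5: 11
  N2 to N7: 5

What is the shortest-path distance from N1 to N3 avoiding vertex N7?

15

Candidate routes:
N1 → N4 → N5 → N3: 11 + 9 + 4 = 24
N1 → N4 → N5 → N2 → N3: 11 + 9 + 10 + 4 = 34
N1 → N2 → N3: 15 + 4 = 19
N1 → N2 → N5 → N3: 15 + 10 + 4 = 29
N1 → N5 → N3: 11 + 4 = 15
N1 → N5 → N2 → N3: 11 + 10 + 4 = 25
Shortest: 15.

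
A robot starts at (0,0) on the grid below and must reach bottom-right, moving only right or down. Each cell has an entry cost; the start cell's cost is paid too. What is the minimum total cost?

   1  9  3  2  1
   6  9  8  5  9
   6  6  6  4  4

One optimal route is (0,0) → (0,1) → (0,2) → (0,3) → (1,3) → (2,3) → (2,4).
Its cost is 1 + 9 + 3 + 2 + 5 + 4 + 4 = 28.
(Top row then right column would cost 29.)

28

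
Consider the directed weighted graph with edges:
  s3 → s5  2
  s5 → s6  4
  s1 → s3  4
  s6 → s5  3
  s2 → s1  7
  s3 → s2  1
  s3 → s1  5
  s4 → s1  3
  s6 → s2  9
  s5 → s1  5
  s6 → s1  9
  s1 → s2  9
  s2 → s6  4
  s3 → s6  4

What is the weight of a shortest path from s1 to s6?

8

Paths from s1 to s6:
s1 - s2 - s6: 9 + 4 = 13
s1 - s3 - s2 - s6: 4 + 1 + 4 = 9
s1 - s3 - s6: 4 + 4 = 8
s1 - s3 - s5 - s6: 4 + 2 + 4 = 10
Best route has total 8.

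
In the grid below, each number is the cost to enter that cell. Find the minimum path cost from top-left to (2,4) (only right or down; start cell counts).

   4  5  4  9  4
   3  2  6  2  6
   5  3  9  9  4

27

Path [0,0] -> [1,0] -> [1,1] -> [1,2] -> [1,3] -> [1,4] -> [2,4]: 4 + 3 + 2 + 6 + 2 + 6 + 4 = 27.
For comparison, the top-then-right route costs 36.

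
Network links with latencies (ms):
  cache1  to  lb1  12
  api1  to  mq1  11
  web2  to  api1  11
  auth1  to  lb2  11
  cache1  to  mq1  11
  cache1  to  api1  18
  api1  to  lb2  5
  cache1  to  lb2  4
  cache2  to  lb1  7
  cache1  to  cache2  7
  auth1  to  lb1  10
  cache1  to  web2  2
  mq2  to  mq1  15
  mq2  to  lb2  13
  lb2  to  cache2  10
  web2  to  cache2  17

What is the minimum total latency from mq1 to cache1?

11

Comparing a few candidate routes:
mq1-cache1: 11
mq1-mq2-lb2-cache1: 15 + 13 + 4 = 32
mq1-api1-lb2-cache1: 11 + 5 + 4 = 20
mq1-api1-cache1: 11 + 18 = 29
mq1-api1-web2-cache1: 11 + 11 + 2 = 24
Shortest: 11 ms.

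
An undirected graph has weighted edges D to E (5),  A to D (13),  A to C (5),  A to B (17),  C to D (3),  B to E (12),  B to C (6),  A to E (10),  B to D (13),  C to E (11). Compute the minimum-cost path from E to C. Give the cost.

8

Some routes from E to C:
E → D → A → C: 5 + 13 + 5 = 23
E → C: 11
E → A → C: 10 + 5 = 15
E → D → B → C: 5 + 13 + 6 = 24
E → B → C: 12 + 6 = 18
E → D → C: 5 + 3 = 8
Shortest: 8.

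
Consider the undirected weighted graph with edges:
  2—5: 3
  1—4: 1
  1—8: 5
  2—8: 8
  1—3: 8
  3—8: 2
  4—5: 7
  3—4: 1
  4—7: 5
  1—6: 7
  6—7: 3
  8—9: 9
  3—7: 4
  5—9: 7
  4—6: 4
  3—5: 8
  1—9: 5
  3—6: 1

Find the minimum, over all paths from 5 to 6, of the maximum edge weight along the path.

7

A few of the 5→6 routes:
5 → 4 → 7 → 6: max(7, 5, 3) = 7
5 → 4 → 6: max(7, 4) = 7
5 → 4 → 1 → 6: max(7, 1, 7) = 7
5 → 4 → 1 → 8 → 3 → 7 → 6: max(7, 1, 5, 2, 4, 3) = 7
5 → 4 → 1 → 8 → 3 → 6: max(7, 1, 5, 2, 1) = 7
The minimum achievable maximum is 7.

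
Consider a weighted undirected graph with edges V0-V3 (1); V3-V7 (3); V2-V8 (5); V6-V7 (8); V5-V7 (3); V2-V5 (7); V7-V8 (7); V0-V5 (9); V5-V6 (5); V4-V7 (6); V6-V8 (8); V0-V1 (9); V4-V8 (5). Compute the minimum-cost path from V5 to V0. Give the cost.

7

Comparing a few candidate routes:
V5→V2→V8→V7→V3→V0: 7 + 5 + 7 + 3 + 1 = 23
V5→V7→V3→V0: 3 + 3 + 1 = 7
V5→V6→V7→V3→V0: 5 + 8 + 3 + 1 = 17
V5→V0: 9
The minimum is 7.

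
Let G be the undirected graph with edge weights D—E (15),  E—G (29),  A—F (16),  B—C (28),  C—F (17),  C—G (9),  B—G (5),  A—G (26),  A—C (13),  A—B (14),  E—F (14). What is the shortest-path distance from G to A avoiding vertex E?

19

Some routes from G to A avoiding E:
G - B - A: 5 + 14 = 19
G - C - A: 9 + 13 = 22
G - A: 26
Shortest: 19.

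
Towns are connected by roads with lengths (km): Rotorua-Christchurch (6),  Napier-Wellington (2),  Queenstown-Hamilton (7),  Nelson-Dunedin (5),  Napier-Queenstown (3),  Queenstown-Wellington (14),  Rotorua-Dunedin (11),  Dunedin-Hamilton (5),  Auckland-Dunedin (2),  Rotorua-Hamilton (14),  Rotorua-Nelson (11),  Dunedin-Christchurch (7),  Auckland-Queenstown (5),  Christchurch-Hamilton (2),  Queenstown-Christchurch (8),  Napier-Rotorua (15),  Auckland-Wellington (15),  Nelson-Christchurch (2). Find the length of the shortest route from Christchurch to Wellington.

13

Checking several routes:
Christchurch→Queenstown→Napier→Wellington: 8 + 3 + 2 = 13
Christchurch→Hamilton→Queenstown→Napier→Wellington: 2 + 7 + 3 + 2 = 14
Christchurch→Hamilton→Dunedin→Auckland→Queenstown→Napier→Wellington: 2 + 5 + 2 + 5 + 3 + 2 = 19
Christchurch→Nelson→Dunedin→Auckland→Queenstown→Napier→Wellington: 2 + 5 + 2 + 5 + 3 + 2 = 19
Best route has total 13 km.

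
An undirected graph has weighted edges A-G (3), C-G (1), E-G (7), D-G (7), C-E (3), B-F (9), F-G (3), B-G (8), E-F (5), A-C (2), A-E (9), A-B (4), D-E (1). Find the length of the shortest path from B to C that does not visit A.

A few of the B→C routes:
B -> F -> G -> C: 9 + 3 + 1 = 13
B -> F -> E -> C: 9 + 5 + 3 = 17
B -> G -> C: 8 + 1 = 9
B -> G -> E -> C: 8 + 7 + 3 = 18
Shortest: 9.

9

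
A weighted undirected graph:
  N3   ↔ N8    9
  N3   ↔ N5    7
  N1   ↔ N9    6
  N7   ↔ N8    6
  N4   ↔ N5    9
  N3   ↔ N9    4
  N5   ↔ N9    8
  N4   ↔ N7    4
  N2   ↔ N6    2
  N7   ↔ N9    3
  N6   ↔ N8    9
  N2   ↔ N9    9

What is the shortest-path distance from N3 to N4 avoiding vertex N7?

Routes from N3 to N4 avoiding N7:
N3 -> N8 -> N6 -> N2 -> N9 -> N5 -> N4: 9 + 9 + 2 + 9 + 8 + 9 = 46
N3 -> N5 -> N4: 7 + 9 = 16
N3 -> N9 -> N5 -> N4: 4 + 8 + 9 = 21
Shortest: 16.

16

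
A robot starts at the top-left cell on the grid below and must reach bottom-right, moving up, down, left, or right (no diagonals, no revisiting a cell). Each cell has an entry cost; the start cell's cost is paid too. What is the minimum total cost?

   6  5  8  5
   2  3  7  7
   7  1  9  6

Cheapest: [0,0] → [1,0] → [1,1] → [2,1] → [2,2] → [2,3]
  6 + 2 + 3 + 1 + 9 + 6 = 27

27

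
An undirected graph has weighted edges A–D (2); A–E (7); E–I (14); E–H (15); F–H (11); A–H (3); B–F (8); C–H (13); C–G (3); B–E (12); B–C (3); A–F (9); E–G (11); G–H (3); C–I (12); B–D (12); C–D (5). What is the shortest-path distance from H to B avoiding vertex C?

17

Checking several routes:
H - A - D - B: 3 + 2 + 12 = 17
H - A - E - B: 3 + 7 + 12 = 22
H - F - B: 11 + 8 = 19
H - A - F - B: 3 + 9 + 8 = 20
The minimum is 17.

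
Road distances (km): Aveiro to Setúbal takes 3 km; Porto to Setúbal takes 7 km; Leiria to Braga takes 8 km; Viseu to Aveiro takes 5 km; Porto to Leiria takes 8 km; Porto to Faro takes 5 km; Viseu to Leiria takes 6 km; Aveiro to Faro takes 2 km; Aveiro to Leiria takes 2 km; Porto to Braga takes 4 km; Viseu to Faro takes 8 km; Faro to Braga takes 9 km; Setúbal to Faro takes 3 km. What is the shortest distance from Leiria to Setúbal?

Some routes from Leiria to Setúbal:
Leiria-Porto-Setúbal: 8 + 7 = 15
Leiria-Viseu-Aveiro-Setúbal: 6 + 5 + 3 = 14
Leiria-Aveiro-Faro-Porto-Setúbal: 2 + 2 + 5 + 7 = 16
Leiria-Aveiro-Faro-Setúbal: 2 + 2 + 3 = 7
Leiria-Aveiro-Setúbal: 2 + 3 = 5
Best route has total 5 km.

5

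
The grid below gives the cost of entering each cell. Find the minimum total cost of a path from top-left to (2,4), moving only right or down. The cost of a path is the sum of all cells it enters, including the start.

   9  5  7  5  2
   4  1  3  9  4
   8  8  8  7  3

33

Take [0,0]→[1,0]→[1,1]→[1,2]→[1,3]→[1,4]→[2,4] for a total of 9 + 4 + 1 + 3 + 9 + 4 + 3 = 33.
For comparison, the top-then-right route costs 35.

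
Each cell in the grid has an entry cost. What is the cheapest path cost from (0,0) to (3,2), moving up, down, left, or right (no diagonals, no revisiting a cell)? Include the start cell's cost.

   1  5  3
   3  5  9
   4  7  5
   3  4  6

Best path: [0,0]→[1,0]→[2,0]→[3,0]→[3,1]→[3,2]
Cost: 1 + 3 + 4 + 3 + 4 + 6 = 21

21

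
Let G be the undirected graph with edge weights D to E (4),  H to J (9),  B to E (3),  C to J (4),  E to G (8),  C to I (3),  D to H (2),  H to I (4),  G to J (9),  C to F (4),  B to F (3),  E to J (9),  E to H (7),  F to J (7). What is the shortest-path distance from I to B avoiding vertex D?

10

A few of the I→B routes:
I→H→E→B: 4 + 7 + 3 = 14
I→C→J→F→B: 3 + 4 + 7 + 3 = 17
I→C→F→B: 3 + 4 + 3 = 10
I→C→J→E→B: 3 + 4 + 9 + 3 = 19
I→H→J→F→B: 4 + 9 + 7 + 3 = 23
The minimum is 10.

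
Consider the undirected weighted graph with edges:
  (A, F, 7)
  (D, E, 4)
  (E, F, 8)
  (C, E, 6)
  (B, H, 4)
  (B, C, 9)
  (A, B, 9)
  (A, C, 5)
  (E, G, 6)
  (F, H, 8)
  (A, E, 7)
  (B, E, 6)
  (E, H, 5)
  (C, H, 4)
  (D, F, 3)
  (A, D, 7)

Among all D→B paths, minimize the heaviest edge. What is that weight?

Comparing a few candidate routes:
D→E→B: max(4, 6) = 6
D→A→C→H→B: max(7, 5, 4, 4) = 7
D→A→C→E→H→B: max(7, 5, 6, 5, 4) = 7
D→E→C→H→B: max(4, 6, 4, 4) = 6
D→A→C→E→B: max(7, 5, 6, 6) = 7
D→E→H→B: max(4, 5, 4) = 5
Smallest bottleneck: 5.

5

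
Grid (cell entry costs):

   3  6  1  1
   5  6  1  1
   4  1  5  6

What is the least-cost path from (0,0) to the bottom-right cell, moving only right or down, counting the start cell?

18

Take [0,0] [0,1] [0,2] [0,3] [1,3] [2,3] for a total of 3 + 6 + 1 + 1 + 1 + 6 = 18.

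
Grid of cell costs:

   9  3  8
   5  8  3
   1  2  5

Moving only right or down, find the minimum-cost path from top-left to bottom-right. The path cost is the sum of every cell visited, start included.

Best path: [0,0] → [1,0] → [2,0] → [2,1] → [2,2]
Cost: 9 + 5 + 1 + 2 + 5 = 22

22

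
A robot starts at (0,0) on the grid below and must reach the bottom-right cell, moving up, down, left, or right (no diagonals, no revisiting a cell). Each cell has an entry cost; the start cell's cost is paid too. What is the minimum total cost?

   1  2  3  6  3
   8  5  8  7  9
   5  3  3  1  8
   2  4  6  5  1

21

Path (0,0) (0,1) (1,1) (2,1) (2,2) (2,3) (3,3) (3,4): 1 + 2 + 5 + 3 + 3 + 1 + 5 + 1 = 21.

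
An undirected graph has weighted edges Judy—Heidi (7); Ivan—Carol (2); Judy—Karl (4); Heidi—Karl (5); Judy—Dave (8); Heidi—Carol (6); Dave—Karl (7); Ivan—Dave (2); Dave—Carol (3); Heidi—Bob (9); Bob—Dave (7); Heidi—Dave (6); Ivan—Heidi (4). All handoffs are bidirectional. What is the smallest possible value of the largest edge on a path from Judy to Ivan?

5

Checking several routes:
Judy - Karl - Heidi - Ivan: max(4, 5, 4) = 5
Judy - Karl - Heidi - Carol - Dave - Ivan: max(4, 5, 6, 3, 2) = 6
Judy - Karl - Heidi - Carol - Ivan: max(4, 5, 6, 2) = 6
Smallest bottleneck: 5.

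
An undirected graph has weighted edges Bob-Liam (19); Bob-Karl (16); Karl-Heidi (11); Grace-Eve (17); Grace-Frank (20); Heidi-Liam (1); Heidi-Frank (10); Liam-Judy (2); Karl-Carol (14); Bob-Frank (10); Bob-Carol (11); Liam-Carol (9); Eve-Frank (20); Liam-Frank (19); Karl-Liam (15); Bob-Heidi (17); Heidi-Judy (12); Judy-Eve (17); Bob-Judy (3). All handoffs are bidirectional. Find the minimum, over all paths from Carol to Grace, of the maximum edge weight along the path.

Comparing a few candidate routes:
Carol → Liam → Judy → Eve → Grace: max(9, 2, 17, 17) = 17
Carol → Liam → Heidi → Karl → Bob → Judy → Eve → Grace: max(9, 1, 11, 16, 3, 17, 17) = 17
Carol → Liam → Heidi → Frank → Bob → Judy → Eve → Grace: max(9, 1, 10, 10, 3, 17, 17) = 17
Smallest bottleneck: 17.

17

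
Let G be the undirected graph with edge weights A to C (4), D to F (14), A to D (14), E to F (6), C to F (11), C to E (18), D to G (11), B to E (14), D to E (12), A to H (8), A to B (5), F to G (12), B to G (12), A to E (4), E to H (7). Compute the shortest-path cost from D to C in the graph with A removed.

Comparing a few candidate routes:
D-G-F-E-C: 11 + 12 + 6 + 18 = 47
D-E-C: 12 + 18 = 30
D-F-C: 14 + 11 = 25
D-E-F-C: 12 + 6 + 11 = 29
D-F-E-C: 14 + 6 + 18 = 38
D-G-F-C: 11 + 12 + 11 = 34
Shortest: 25.

25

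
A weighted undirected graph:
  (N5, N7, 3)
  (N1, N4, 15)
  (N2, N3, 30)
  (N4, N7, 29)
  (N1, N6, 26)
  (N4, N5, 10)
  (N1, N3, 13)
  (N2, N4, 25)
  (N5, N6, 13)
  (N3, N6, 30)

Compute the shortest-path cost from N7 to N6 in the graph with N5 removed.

Candidate routes:
N7 - N4 - N1 - N6: 29 + 15 + 26 = 70
N7 - N4 - N1 - N3 - N6: 29 + 15 + 13 + 30 = 87
N7 - N4 - N2 - N3 - N1 - N6: 29 + 25 + 30 + 13 + 26 = 123
N7 - N4 - N2 - N3 - N6: 29 + 25 + 30 + 30 = 114
Best route has total 70.

70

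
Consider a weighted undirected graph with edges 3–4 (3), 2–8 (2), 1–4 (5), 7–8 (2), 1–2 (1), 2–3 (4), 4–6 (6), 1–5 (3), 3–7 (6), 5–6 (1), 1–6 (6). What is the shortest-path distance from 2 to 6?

5

Comparing a few candidate routes:
2 - 3 - 4 - 1 - 6: 4 + 3 + 5 + 6 = 18
2 - 3 - 4 - 1 - 5 - 6: 4 + 3 + 5 + 3 + 1 = 16
2 - 3 - 4 - 6: 4 + 3 + 6 = 13
2 - 1 - 4 - 6: 1 + 5 + 6 = 12
2 - 1 - 5 - 6: 1 + 3 + 1 = 5
2 - 1 - 6: 1 + 6 = 7
The minimum is 5.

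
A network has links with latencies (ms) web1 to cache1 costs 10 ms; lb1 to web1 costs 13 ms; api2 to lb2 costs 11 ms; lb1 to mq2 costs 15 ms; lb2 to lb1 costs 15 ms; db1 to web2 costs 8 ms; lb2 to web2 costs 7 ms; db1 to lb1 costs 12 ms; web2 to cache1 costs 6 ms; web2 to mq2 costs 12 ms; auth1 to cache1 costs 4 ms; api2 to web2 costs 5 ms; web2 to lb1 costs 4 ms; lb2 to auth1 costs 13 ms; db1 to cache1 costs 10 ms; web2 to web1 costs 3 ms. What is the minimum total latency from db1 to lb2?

15

Checking several routes:
db1 - cache1 - web2 - lb2: 10 + 6 + 7 = 23
db1 - lb1 - web2 - lb2: 12 + 4 + 7 = 23
db1 - web2 - lb2: 8 + 7 = 15
Shortest: 15 ms.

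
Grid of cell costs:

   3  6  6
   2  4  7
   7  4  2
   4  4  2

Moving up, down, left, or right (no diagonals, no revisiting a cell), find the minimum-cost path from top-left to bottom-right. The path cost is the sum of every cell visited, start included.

17

Best path: [0,0] [1,0] [1,1] [2,1] [2,2] [3,2]
Cost: 3 + 2 + 4 + 4 + 2 + 2 = 17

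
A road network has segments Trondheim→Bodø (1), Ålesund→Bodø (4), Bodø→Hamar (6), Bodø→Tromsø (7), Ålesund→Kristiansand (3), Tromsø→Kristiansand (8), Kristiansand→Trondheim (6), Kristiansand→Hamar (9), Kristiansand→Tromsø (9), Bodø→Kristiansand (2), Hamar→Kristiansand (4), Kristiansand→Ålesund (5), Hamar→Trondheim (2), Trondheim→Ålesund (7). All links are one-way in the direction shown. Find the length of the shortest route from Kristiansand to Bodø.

7

Candidate routes:
Kristiansand → Hamar → Trondheim → Bodø: 9 + 2 + 1 = 12
Kristiansand → Trondheim → Ålesund → Bodø: 6 + 7 + 4 = 17
Kristiansand → Hamar → Trondheim → Ålesund → Bodø: 9 + 2 + 7 + 4 = 22
Kristiansand → Ålesund → Bodø: 5 + 4 = 9
Kristiansand → Trondheim → Bodø: 6 + 1 = 7
Best route has total 7 mi.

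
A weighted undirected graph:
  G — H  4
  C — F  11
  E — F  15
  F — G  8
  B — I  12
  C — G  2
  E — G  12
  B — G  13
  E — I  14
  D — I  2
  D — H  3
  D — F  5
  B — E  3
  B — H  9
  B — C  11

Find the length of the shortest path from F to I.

Checking several routes:
F→E→I: 15 + 14 = 29
F→D→I: 5 + 2 = 7
F→D→H→B→I: 5 + 3 + 9 + 12 = 29
F→E→B→I: 15 + 3 + 12 = 30
F→C→G→H→D→I: 11 + 2 + 4 + 3 + 2 = 22
F→G→H→D→I: 8 + 4 + 3 + 2 = 17
Shortest: 7.

7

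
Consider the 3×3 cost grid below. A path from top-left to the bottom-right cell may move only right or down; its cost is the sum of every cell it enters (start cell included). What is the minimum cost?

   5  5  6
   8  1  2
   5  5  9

22

Take [0,0] → [0,1] → [1,1] → [1,2] → [2,2] for a total of 5 + 5 + 1 + 2 + 9 = 22.
For comparison, the top-then-right route costs 27.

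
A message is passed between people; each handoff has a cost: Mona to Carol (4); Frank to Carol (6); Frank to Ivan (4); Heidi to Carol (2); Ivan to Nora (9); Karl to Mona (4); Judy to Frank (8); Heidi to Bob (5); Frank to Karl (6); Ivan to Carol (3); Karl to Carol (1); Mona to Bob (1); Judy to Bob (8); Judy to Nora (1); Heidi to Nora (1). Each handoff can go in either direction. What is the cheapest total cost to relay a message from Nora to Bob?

6

Comparing a few candidate routes:
Nora→Heidi→Carol→Mona→Bob: 1 + 2 + 4 + 1 = 8
Nora→Heidi→Carol→Karl→Mona→Bob: 1 + 2 + 1 + 4 + 1 = 9
Nora→Judy→Bob: 1 + 8 = 9
Nora→Ivan→Carol→Mona→Bob: 9 + 3 + 4 + 1 = 17
Nora→Heidi→Bob: 1 + 5 = 6
Nora→Ivan→Carol→Karl→Mona→Bob: 9 + 3 + 1 + 4 + 1 = 18
The minimum is 6.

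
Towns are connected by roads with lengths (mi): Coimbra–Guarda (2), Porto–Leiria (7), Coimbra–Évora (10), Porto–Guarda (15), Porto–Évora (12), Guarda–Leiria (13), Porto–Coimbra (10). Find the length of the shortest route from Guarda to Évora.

Routes from Guarda to Évora:
Guarda-Coimbra-Porto-Évora: 2 + 10 + 12 = 24
Guarda-Coimbra-Évora: 2 + 10 = 12
Guarda-Leiria-Porto-Évora: 13 + 7 + 12 = 32
Guarda-Porto-Évora: 15 + 12 = 27
Guarda-Porto-Coimbra-Évora: 15 + 10 + 10 = 35
Guarda-Leiria-Porto-Coimbra-Évora: 13 + 7 + 10 + 10 = 40
Best route has total 12 mi.

12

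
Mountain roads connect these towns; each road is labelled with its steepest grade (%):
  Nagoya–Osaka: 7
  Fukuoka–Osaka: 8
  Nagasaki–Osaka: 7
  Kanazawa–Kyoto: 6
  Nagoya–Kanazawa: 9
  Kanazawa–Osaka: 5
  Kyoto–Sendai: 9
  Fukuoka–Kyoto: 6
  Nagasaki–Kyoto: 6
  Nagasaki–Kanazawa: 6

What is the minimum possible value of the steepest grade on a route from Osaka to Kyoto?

6

Checking several routes:
Osaka -> Fukuoka -> Kyoto: max(8, 6) = 8
Osaka -> Kanazawa -> Kyoto: max(5, 6) = 6
Osaka -> Nagasaki -> Kyoto: max(7, 6) = 7
Osaka -> Kanazawa -> Nagasaki -> Kyoto: max(5, 6, 6) = 6
Osaka -> Nagasaki -> Kanazawa -> Kyoto: max(7, 6, 6) = 7
Smallest bottleneck: 6%.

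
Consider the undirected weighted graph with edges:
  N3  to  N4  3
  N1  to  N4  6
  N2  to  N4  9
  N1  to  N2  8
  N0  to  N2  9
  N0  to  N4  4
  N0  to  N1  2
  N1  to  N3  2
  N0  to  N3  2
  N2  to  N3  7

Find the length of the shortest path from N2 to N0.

Some routes from N2 to N0:
N2 -> N1 -> N0: 8 + 2 = 10
N2 -> N0: 9
N2 -> N3 -> N0: 7 + 2 = 9
Best route has total 9.

9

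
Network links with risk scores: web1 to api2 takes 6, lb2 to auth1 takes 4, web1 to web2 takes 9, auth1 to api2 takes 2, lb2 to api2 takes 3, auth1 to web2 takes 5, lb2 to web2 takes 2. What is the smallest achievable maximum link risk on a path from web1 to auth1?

Paths from web1 to auth1:
web1 -> api2 -> lb2 -> auth1: max(6, 3, 4) = 6
web1 -> api2 -> lb2 -> web2 -> auth1: max(6, 3, 2, 5) = 6
web1 -> api2 -> auth1: max(6, 2) = 6
web1 -> web2 -> lb2 -> auth1: max(9, 2, 4) = 9
web1 -> web2 -> lb2 -> api2 -> auth1: max(9, 2, 3, 2) = 9
web1 -> web2 -> auth1: max(9, 5) = 9
Smallest bottleneck: 6.

6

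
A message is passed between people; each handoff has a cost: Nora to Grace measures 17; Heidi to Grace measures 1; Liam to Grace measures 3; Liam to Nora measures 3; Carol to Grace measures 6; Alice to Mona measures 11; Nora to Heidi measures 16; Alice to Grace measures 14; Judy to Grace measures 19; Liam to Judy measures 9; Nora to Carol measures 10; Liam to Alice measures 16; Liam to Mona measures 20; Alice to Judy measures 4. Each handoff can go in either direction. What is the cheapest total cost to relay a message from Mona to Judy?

Checking several routes:
Mona -> Alice -> Judy: 11 + 4 = 15
Mona -> Alice -> Liam -> Judy: 11 + 16 + 9 = 36
Mona -> Liam -> Judy: 20 + 9 = 29
Shortest: 15.

15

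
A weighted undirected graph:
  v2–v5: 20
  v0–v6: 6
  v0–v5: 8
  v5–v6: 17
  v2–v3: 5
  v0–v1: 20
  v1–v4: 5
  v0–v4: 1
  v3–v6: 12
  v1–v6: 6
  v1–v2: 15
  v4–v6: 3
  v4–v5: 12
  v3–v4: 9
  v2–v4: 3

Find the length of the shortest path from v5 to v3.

17

A few of the v5→v3 routes:
v5 - v0 - v6 - v4 - v2 - v3: 8 + 6 + 3 + 3 + 5 = 25
v5 - v4 - v3: 12 + 9 = 21
v5 - v4 - v2 - v3: 12 + 3 + 5 = 20
v5 - v0 - v4 - v2 - v3: 8 + 1 + 3 + 5 = 17
v5 - v0 - v4 - v6 - v3: 8 + 1 + 3 + 12 = 24
v5 - v0 - v4 - v3: 8 + 1 + 9 = 18
Shortest: 17.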